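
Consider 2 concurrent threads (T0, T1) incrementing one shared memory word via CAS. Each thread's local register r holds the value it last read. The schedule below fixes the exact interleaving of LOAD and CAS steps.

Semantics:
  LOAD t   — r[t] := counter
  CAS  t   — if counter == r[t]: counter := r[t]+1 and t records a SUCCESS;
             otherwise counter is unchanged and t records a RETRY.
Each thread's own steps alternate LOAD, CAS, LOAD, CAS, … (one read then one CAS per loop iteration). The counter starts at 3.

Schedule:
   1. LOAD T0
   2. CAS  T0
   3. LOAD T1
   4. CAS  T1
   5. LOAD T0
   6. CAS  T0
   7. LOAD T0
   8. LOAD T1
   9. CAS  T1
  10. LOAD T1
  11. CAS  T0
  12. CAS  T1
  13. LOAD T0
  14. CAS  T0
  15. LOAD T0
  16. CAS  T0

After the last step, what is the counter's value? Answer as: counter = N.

counter = 10

T0 LOAD — after: cnt=3, r=3 — load
T0 CAS — after: cnt=4, r=3 — ok
T1 LOAD — after: cnt=4, r=4 — load
T1 CAS — after: cnt=5, r=4 — ok
T0 LOAD — after: cnt=5, r=5 — load
T0 CAS — after: cnt=6, r=5 — ok
T0 LOAD — after: cnt=6, r=6 — load
T1 LOAD — after: cnt=6, r=6 — load
T1 CAS — after: cnt=7, r=6 — ok
T1 LOAD — after: cnt=7, r=7 — load
T0 CAS — after: cnt=7, r=6 — retry
T1 CAS — after: cnt=8, r=7 — ok
T0 LOAD — after: cnt=8, r=8 — load
T0 CAS — after: cnt=9, r=8 — ok
T0 LOAD — after: cnt=9, r=9 — load
T0 CAS — after: cnt=10, r=9 — ok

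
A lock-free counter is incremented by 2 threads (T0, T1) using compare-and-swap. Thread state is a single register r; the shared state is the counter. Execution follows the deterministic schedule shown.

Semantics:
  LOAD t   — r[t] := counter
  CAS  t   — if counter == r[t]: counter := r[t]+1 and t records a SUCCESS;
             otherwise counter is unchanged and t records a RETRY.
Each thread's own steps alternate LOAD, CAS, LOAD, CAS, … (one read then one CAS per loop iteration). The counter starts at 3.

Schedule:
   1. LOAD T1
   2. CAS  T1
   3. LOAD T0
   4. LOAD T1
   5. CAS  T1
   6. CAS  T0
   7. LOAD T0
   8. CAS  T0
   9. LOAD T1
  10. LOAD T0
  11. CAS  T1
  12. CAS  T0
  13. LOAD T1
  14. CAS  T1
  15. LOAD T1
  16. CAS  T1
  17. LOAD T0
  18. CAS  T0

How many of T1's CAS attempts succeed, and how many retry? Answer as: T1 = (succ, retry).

step 1: T1 LOAD ⇒ load; ctr=3 reg=3
step 2: T1 CAS ⇒ ok; ctr=4 reg=3
step 3: T0 LOAD ⇒ load; ctr=4 reg=4
step 4: T1 LOAD ⇒ load; ctr=4 reg=4
step 5: T1 CAS ⇒ ok; ctr=5 reg=4
step 6: T0 CAS ⇒ retry; ctr=5 reg=4
step 7: T0 LOAD ⇒ load; ctr=5 reg=5
step 8: T0 CAS ⇒ ok; ctr=6 reg=5
step 9: T1 LOAD ⇒ load; ctr=6 reg=6
step 10: T0 LOAD ⇒ load; ctr=6 reg=6
step 11: T1 CAS ⇒ ok; ctr=7 reg=6
step 12: T0 CAS ⇒ retry; ctr=7 reg=6
step 13: T1 LOAD ⇒ load; ctr=7 reg=7
step 14: T1 CAS ⇒ ok; ctr=8 reg=7
step 15: T1 LOAD ⇒ load; ctr=8 reg=8
step 16: T1 CAS ⇒ ok; ctr=9 reg=8
step 17: T0 LOAD ⇒ load; ctr=9 reg=9
step 18: T0 CAS ⇒ ok; ctr=10 reg=9

T1 = (5, 0)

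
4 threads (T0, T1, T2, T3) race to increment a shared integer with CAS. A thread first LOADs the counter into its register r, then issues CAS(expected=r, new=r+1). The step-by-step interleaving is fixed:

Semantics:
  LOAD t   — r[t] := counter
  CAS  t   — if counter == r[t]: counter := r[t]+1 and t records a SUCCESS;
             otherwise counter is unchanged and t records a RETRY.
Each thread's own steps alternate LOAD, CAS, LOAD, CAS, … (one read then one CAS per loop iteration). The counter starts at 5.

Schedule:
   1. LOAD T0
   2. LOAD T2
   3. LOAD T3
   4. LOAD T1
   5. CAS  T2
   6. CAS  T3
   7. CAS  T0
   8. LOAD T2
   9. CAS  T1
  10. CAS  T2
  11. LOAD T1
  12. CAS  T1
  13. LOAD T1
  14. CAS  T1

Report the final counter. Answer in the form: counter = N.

   1) LOAD T0:  M=5  r_T0=5
   2) LOAD T2:  M=5  r_T2=5
   3) LOAD T3:  M=5  r_T3=5
   4) LOAD T1:  M=5  r_T1=5
   5) CAS  T2:  M=6  r_T2=5 ✓
   6) CAS  T3:  M=6  r_T3=5 ✗
   7) CAS  T0:  M=6  r_T0=5 ✗
   8) LOAD T2:  M=6  r_T2=6
   9) CAS  T1:  M=6  r_T1=5 ✗
  10) CAS  T2:  M=7  r_T2=6 ✓
  11) LOAD T1:  M=7  r_T1=7
  12) CAS  T1:  M=8  r_T1=7 ✓
  13) LOAD T1:  M=8  r_T1=8
  14) CAS  T1:  M=9  r_T1=8 ✓

counter = 9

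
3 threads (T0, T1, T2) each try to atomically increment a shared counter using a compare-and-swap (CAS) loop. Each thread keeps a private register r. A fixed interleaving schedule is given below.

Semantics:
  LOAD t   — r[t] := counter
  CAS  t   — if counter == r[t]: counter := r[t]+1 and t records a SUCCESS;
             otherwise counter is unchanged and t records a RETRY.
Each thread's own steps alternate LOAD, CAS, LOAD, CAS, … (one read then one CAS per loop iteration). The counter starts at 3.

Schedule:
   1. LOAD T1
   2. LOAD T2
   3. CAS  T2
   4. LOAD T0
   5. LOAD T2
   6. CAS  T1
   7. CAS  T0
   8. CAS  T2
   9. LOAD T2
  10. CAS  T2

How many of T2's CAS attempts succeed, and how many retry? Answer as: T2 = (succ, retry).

1. LOAD T1 → mem=3 r[T1]=3 [LOAD]
2. LOAD T2 → mem=3 r[T2]=3 [LOAD]
3. CAS T2 → mem=4 r[T2]=3 [OK]
4. LOAD T0 → mem=4 r[T0]=4 [LOAD]
5. LOAD T2 → mem=4 r[T2]=4 [LOAD]
6. CAS T1 → mem=4 r[T1]=3 [RETRY]
7. CAS T0 → mem=5 r[T0]=4 [OK]
8. CAS T2 → mem=5 r[T2]=4 [RETRY]
9. LOAD T2 → mem=5 r[T2]=5 [LOAD]
10. CAS T2 → mem=6 r[T2]=5 [OK]

T2 = (2, 1)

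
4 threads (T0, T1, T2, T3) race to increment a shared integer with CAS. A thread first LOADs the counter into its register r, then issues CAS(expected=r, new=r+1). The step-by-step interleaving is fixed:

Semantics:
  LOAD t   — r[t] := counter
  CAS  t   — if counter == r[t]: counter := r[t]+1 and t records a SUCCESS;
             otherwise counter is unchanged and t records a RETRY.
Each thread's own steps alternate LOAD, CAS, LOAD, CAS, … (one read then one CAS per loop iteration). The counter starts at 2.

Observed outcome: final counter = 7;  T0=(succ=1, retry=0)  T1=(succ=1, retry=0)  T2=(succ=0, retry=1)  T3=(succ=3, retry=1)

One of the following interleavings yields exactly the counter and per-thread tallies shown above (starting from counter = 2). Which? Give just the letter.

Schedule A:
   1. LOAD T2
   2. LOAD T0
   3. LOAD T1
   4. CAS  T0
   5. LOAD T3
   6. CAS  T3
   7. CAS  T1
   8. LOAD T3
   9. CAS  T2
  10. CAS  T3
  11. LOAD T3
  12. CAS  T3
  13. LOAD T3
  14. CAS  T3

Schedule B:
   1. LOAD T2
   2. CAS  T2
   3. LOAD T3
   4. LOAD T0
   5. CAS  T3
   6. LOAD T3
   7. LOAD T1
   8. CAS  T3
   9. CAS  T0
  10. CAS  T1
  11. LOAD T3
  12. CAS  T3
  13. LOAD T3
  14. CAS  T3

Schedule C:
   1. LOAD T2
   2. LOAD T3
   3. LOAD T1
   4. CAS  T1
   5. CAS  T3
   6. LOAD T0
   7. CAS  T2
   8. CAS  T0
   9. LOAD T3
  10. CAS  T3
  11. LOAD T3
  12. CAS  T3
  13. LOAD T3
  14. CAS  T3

Simulating candidate C:
#1 T2 reads 2
#2 T3 reads 2
#3 T1 reads 2
#4 T1 CAS(2→3) writes; counter now 3
#5 T3 CAS(2→3) fails; counter now 3
#6 T0 reads 3
#7 T2 CAS(2→3) fails; counter now 3
#8 T0 CAS(3→4) writes; counter now 4
#9 T3 reads 4
#10 T3 CAS(4→5) writes; counter now 5
#11 T3 reads 5
#12 T3 CAS(5→6) writes; counter now 6
#13 T3 reads 6
#14 T3 CAS(6→7) writes; counter now 7

C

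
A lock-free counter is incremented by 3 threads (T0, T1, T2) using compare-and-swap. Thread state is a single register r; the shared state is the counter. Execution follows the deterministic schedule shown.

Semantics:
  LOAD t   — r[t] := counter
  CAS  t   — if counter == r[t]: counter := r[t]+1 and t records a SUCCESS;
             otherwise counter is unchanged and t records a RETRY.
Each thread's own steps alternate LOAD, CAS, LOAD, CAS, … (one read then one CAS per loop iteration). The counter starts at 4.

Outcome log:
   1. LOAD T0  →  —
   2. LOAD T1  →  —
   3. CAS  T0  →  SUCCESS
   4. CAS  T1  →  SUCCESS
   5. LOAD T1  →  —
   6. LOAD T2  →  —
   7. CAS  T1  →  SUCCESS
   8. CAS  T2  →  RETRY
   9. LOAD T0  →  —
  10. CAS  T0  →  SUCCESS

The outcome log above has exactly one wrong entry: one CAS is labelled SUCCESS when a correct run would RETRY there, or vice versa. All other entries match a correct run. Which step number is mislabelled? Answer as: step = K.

Re-executing:
step 1: T0 LOAD ⇒ load; ctr=4 reg=4
step 2: T1 LOAD ⇒ load; ctr=4 reg=4
step 3: T0 CAS ⇒ ok; ctr=5 reg=4
step 4: T1 CAS ⇒ retry; ctr=5 reg=4
step 5: T1 LOAD ⇒ load; ctr=5 reg=5
step 6: T2 LOAD ⇒ load; ctr=5 reg=5
step 7: T1 CAS ⇒ ok; ctr=6 reg=5
step 8: T2 CAS ⇒ retry; ctr=6 reg=5
step 9: T0 LOAD ⇒ load; ctr=6 reg=6
step 10: T0 CAS ⇒ ok; ctr=7 reg=6
Mismatch at 4.

step = 4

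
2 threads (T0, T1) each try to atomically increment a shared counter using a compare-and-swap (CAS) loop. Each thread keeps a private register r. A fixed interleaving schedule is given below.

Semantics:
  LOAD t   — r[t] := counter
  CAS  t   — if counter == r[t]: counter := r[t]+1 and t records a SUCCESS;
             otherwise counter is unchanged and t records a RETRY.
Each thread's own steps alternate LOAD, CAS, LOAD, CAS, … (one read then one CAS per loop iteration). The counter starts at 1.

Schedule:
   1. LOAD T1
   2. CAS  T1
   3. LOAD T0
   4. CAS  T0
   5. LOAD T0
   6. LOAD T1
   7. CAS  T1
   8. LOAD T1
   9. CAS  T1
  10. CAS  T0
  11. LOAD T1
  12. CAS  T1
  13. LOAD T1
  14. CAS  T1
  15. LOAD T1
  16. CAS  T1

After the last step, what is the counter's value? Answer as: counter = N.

counter = 8

#1 T1 reads 1
#2 T1 CAS(1→2) writes; counter now 2
#3 T0 reads 2
#4 T0 CAS(2→3) writes; counter now 3
#5 T0 reads 3
#6 T1 reads 3
#7 T1 CAS(3→4) writes; counter now 4
#8 T1 reads 4
#9 T1 CAS(4→5) writes; counter now 5
#10 T0 CAS(3→4) fails; counter now 5
#11 T1 reads 5
#12 T1 CAS(5→6) writes; counter now 6
#13 T1 reads 6
#14 T1 CAS(6→7) writes; counter now 7
#15 T1 reads 7
#16 T1 CAS(7→8) writes; counter now 8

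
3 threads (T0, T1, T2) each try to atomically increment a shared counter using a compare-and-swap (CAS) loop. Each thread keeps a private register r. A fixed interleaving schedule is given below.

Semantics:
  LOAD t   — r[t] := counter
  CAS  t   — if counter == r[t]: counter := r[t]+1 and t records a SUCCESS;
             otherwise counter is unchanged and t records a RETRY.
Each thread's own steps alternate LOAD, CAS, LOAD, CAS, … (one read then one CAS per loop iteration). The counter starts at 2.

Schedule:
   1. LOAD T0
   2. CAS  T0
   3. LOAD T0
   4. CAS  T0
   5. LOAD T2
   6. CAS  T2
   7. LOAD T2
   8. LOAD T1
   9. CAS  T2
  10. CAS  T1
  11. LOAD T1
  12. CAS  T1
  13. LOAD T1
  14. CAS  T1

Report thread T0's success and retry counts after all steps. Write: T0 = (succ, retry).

T0 = (2, 0)

[1] T0.load  rd  (counter 2, T0.r 2)
[2] T0.cas  hit  (counter 3, T0.r 2)
[3] T0.load  rd  (counter 3, T0.r 3)
[4] T0.cas  hit  (counter 4, T0.r 3)
[5] T2.load  rd  (counter 4, T2.r 4)
[6] T2.cas  hit  (counter 5, T2.r 4)
[7] T2.load  rd  (counter 5, T2.r 5)
[8] T1.load  rd  (counter 5, T1.r 5)
[9] T2.cas  hit  (counter 6, T2.r 5)
[10] T1.cas  miss  (counter 6, T1.r 5)
[11] T1.load  rd  (counter 6, T1.r 6)
[12] T1.cas  hit  (counter 7, T1.r 6)
[13] T1.load  rd  (counter 7, T1.r 7)
[14] T1.cas  hit  (counter 8, T1.r 7)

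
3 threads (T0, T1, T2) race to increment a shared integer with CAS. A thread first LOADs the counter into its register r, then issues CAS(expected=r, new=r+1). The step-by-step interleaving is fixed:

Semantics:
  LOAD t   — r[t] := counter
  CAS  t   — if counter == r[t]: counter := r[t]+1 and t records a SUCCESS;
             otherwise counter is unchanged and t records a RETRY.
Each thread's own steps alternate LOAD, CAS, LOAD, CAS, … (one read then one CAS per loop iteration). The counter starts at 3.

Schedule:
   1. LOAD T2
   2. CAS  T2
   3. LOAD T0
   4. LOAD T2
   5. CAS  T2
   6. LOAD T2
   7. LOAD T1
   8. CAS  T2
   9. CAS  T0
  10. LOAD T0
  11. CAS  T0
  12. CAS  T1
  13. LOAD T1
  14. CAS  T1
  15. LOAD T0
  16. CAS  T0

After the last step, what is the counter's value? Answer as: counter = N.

counter = 9

1. LOAD T2 → mem=3 r[T2]=3 [LOAD]
2. CAS T2 → mem=4 r[T2]=3 [OK]
3. LOAD T0 → mem=4 r[T0]=4 [LOAD]
4. LOAD T2 → mem=4 r[T2]=4 [LOAD]
5. CAS T2 → mem=5 r[T2]=4 [OK]
6. LOAD T2 → mem=5 r[T2]=5 [LOAD]
7. LOAD T1 → mem=5 r[T1]=5 [LOAD]
8. CAS T2 → mem=6 r[T2]=5 [OK]
9. CAS T0 → mem=6 r[T0]=4 [RETRY]
10. LOAD T0 → mem=6 r[T0]=6 [LOAD]
11. CAS T0 → mem=7 r[T0]=6 [OK]
12. CAS T1 → mem=7 r[T1]=5 [RETRY]
13. LOAD T1 → mem=7 r[T1]=7 [LOAD]
14. CAS T1 → mem=8 r[T1]=7 [OK]
15. LOAD T0 → mem=8 r[T0]=8 [LOAD]
16. CAS T0 → mem=9 r[T0]=8 [OK]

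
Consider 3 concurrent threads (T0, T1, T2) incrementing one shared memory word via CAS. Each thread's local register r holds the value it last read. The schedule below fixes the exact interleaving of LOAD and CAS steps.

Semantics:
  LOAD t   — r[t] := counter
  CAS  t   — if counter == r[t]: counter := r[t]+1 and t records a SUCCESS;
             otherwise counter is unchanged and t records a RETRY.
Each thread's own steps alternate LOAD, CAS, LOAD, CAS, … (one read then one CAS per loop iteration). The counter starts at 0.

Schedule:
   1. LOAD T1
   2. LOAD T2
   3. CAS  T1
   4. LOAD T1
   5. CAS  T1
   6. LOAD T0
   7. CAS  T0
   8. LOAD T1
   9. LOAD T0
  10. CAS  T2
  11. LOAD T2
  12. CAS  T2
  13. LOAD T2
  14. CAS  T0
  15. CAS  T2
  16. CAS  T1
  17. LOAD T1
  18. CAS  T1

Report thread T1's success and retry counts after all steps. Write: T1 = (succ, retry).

T1 = (3, 1)

[1] T1.load  rd  (counter 0, T1.r 0)
[2] T2.load  rd  (counter 0, T2.r 0)
[3] T1.cas  hit  (counter 1, T1.r 0)
[4] T1.load  rd  (counter 1, T1.r 1)
[5] T1.cas  hit  (counter 2, T1.r 1)
[6] T0.load  rd  (counter 2, T0.r 2)
[7] T0.cas  hit  (counter 3, T0.r 2)
[8] T1.load  rd  (counter 3, T1.r 3)
[9] T0.load  rd  (counter 3, T0.r 3)
[10] T2.cas  miss  (counter 3, T2.r 0)
[11] T2.load  rd  (counter 3, T2.r 3)
[12] T2.cas  hit  (counter 4, T2.r 3)
[13] T2.load  rd  (counter 4, T2.r 4)
[14] T0.cas  miss  (counter 4, T0.r 3)
[15] T2.cas  hit  (counter 5, T2.r 4)
[16] T1.cas  miss  (counter 5, T1.r 3)
[17] T1.load  rd  (counter 5, T1.r 5)
[18] T1.cas  hit  (counter 6, T1.r 5)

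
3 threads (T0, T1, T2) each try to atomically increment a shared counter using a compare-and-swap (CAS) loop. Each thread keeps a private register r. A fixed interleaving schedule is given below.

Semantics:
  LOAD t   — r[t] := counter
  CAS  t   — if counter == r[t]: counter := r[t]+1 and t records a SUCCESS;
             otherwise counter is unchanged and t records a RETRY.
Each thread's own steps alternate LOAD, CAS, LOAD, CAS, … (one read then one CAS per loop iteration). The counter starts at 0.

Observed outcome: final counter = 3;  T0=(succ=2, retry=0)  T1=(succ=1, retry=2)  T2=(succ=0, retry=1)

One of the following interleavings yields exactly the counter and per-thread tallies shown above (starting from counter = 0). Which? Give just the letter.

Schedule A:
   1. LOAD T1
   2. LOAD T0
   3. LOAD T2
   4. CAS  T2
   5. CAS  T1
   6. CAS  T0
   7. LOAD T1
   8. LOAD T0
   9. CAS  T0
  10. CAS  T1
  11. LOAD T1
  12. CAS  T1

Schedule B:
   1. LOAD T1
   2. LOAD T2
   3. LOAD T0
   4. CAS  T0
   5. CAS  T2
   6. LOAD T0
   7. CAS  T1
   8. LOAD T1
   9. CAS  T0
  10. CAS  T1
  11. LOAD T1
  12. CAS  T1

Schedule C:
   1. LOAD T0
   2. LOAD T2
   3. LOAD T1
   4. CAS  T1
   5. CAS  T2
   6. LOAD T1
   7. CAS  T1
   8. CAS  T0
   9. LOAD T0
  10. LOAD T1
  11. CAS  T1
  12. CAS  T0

B

Simulating candidate B:
   1) LOAD T1:  M=0  r_T1=0
   2) LOAD T2:  M=0  r_T2=0
   3) LOAD T0:  M=0  r_T0=0
   4) CAS  T0:  M=1  r_T0=0 ✓
   5) CAS  T2:  M=1  r_T2=0 ✗
   6) LOAD T0:  M=1  r_T0=1
   7) CAS  T1:  M=1  r_T1=0 ✗
   8) LOAD T1:  M=1  r_T1=1
   9) CAS  T0:  M=2  r_T0=1 ✓
  10) CAS  T1:  M=2  r_T1=1 ✗
  11) LOAD T1:  M=2  r_T1=2
  12) CAS  T1:  M=3  r_T1=2 ✓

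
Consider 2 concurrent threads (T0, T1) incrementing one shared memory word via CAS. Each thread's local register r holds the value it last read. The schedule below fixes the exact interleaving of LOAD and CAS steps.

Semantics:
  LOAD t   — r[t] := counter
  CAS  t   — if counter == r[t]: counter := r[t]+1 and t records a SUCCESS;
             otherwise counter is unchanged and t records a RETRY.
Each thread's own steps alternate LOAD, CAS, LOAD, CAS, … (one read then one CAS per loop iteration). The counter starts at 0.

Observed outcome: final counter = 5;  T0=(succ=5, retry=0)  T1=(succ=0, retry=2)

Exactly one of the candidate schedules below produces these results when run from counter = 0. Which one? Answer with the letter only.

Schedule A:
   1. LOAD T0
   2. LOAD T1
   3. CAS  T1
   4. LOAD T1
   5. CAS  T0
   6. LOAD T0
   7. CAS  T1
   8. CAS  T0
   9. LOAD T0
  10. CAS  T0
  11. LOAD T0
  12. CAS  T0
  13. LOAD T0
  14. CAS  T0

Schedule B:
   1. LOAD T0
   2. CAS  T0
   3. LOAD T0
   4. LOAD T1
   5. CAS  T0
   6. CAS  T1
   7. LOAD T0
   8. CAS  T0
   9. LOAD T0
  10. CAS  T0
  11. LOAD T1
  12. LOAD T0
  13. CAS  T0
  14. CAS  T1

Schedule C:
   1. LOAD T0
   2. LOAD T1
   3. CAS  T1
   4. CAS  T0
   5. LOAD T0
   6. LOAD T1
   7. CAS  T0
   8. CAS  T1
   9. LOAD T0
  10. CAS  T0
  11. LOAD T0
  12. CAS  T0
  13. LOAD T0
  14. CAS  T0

B

Run B:
T0 LOAD — after: cnt=0, r=0 — load
T0 CAS — after: cnt=1, r=0 — ok
T0 LOAD — after: cnt=1, r=1 — load
T1 LOAD — after: cnt=1, r=1 — load
T0 CAS — after: cnt=2, r=1 — ok
T1 CAS — after: cnt=2, r=1 — retry
T0 LOAD — after: cnt=2, r=2 — load
T0 CAS — after: cnt=3, r=2 — ok
T0 LOAD — after: cnt=3, r=3 — load
T0 CAS — after: cnt=4, r=3 — ok
T1 LOAD — after: cnt=4, r=4 — load
T0 LOAD — after: cnt=4, r=4 — load
T0 CAS — after: cnt=5, r=4 — ok
T1 CAS — after: cnt=5, r=4 — retry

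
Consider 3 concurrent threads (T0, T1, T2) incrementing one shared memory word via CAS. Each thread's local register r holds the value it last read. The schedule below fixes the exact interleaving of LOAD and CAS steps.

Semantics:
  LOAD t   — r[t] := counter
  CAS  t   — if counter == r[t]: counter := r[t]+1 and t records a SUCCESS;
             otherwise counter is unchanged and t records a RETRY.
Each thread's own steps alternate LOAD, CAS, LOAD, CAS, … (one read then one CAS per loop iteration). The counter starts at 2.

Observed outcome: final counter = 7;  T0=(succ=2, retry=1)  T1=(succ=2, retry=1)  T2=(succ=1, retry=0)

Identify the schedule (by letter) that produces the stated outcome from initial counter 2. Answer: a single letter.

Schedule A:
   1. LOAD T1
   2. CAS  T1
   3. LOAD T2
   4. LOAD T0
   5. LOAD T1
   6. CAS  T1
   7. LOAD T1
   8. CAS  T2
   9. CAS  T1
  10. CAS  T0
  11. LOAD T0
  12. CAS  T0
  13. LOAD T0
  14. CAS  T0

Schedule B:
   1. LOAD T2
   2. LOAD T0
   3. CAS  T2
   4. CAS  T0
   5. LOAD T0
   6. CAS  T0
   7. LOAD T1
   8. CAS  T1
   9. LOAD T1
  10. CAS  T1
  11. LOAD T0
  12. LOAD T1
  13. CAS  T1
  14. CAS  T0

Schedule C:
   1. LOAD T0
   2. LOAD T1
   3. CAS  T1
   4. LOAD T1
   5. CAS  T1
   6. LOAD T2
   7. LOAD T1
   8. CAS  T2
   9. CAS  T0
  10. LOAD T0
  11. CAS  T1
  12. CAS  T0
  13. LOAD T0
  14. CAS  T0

Tracing schedule C:
T0 LOAD — after: cnt=2, r=2 — load
T1 LOAD — after: cnt=2, r=2 — load
T1 CAS — after: cnt=3, r=2 — ok
T1 LOAD — after: cnt=3, r=3 — load
T1 CAS — after: cnt=4, r=3 — ok
T2 LOAD — after: cnt=4, r=4 — load
T1 LOAD — after: cnt=4, r=4 — load
T2 CAS — after: cnt=5, r=4 — ok
T0 CAS — after: cnt=5, r=2 — retry
T0 LOAD — after: cnt=5, r=5 — load
T1 CAS — after: cnt=5, r=4 — retry
T0 CAS — after: cnt=6, r=5 — ok
T0 LOAD — after: cnt=6, r=6 — load
T0 CAS — after: cnt=7, r=6 — ok

C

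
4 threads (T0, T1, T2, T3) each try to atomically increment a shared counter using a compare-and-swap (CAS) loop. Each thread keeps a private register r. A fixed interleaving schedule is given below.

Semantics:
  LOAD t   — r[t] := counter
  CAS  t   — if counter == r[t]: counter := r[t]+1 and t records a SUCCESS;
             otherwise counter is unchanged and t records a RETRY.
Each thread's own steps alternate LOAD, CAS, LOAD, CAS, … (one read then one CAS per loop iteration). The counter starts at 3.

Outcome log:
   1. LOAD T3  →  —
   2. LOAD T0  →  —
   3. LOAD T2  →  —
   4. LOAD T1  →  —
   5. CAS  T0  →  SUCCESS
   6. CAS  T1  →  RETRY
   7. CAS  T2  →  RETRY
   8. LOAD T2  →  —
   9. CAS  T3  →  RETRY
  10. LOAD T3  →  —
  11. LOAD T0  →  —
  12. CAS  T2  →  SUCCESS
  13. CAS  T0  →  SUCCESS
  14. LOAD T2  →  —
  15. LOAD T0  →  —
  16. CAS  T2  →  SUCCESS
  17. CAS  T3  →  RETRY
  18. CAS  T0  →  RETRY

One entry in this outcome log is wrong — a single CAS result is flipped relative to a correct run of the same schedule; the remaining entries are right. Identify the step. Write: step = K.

step = 13

Re-executing:
   1) LOAD T3:  M=3  r_T3=3
   2) LOAD T0:  M=3  r_T0=3
   3) LOAD T2:  M=3  r_T2=3
   4) LOAD T1:  M=3  r_T1=3
   5) CAS  T0:  M=4  r_T0=3 ✓
   6) CAS  T1:  M=4  r_T1=3 ✗
   7) CAS  T2:  M=4  r_T2=3 ✗
   8) LOAD T2:  M=4  r_T2=4
   9) CAS  T3:  M=4  r_T3=3 ✗
  10) LOAD T3:  M=4  r_T3=4
  11) LOAD T0:  M=4  r_T0=4
  12) CAS  T2:  M=5  r_T2=4 ✓
  13) CAS  T0:  M=5  r_T0=4 ✗
  14) LOAD T2:  M=5  r_T2=5
  15) LOAD T0:  M=5  r_T0=5
  16) CAS  T2:  M=6  r_T2=5 ✓
  17) CAS  T3:  M=6  r_T3=4 ✗
  18) CAS  T0:  M=6  r_T0=5 ✗
Flip is step 13.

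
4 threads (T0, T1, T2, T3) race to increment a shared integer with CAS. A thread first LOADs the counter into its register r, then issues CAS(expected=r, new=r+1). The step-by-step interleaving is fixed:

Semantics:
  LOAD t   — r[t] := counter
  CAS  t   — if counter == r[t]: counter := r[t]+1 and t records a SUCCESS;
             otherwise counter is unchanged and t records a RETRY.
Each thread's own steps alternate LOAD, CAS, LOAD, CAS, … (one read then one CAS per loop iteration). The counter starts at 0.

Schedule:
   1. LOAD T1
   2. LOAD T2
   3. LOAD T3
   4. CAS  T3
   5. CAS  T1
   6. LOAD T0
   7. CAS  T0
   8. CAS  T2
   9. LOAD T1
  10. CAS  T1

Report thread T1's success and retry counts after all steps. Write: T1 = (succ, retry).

T1 = (1, 1)

step 1: T1 LOAD ⇒ load; ctr=0 reg=0
step 2: T2 LOAD ⇒ load; ctr=0 reg=0
step 3: T3 LOAD ⇒ load; ctr=0 reg=0
step 4: T3 CAS ⇒ ok; ctr=1 reg=0
step 5: T1 CAS ⇒ retry; ctr=1 reg=0
step 6: T0 LOAD ⇒ load; ctr=1 reg=1
step 7: T0 CAS ⇒ ok; ctr=2 reg=1
step 8: T2 CAS ⇒ retry; ctr=2 reg=0
step 9: T1 LOAD ⇒ load; ctr=2 reg=2
step 10: T1 CAS ⇒ ok; ctr=3 reg=2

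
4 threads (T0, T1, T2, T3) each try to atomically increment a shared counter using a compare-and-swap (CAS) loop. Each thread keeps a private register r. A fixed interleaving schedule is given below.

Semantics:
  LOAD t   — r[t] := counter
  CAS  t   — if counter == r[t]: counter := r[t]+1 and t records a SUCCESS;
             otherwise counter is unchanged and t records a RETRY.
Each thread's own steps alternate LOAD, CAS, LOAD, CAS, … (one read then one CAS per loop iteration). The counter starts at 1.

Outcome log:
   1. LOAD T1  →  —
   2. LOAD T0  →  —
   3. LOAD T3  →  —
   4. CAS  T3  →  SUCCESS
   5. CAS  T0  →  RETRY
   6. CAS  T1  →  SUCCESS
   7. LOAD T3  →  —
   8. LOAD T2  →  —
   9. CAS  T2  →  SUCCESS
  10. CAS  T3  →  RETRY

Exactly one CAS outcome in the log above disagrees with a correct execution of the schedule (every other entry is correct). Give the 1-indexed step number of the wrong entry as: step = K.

Correct run:
#1 T1 reads 1
#2 T0 reads 1
#3 T3 reads 1
#4 T3 CAS(1→2) writes; counter now 2
#5 T0 CAS(1→2) fails; counter now 2
#6 T1 CAS(1→2) fails; counter now 2
#7 T3 reads 2
#8 T2 reads 2
#9 T2 CAS(2→3) writes; counter now 3
#10 T3 CAS(2→3) fails; counter now 3
Log disagrees first at step 6.

step = 6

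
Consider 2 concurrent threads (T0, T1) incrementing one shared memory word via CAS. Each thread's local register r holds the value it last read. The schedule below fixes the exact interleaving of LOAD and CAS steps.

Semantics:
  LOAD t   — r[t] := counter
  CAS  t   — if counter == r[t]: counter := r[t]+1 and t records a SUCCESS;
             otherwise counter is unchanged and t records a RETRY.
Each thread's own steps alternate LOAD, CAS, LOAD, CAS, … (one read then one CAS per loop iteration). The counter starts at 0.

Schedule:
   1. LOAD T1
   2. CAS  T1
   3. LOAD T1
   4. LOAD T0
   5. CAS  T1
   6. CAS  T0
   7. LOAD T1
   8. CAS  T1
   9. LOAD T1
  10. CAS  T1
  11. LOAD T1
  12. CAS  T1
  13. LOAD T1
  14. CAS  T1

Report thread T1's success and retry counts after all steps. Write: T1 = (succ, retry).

1. LOAD T1 → mem=0 r[T1]=0 [LOAD]
2. CAS T1 → mem=1 r[T1]=0 [OK]
3. LOAD T1 → mem=1 r[T1]=1 [LOAD]
4. LOAD T0 → mem=1 r[T0]=1 [LOAD]
5. CAS T1 → mem=2 r[T1]=1 [OK]
6. CAS T0 → mem=2 r[T0]=1 [RETRY]
7. LOAD T1 → mem=2 r[T1]=2 [LOAD]
8. CAS T1 → mem=3 r[T1]=2 [OK]
9. LOAD T1 → mem=3 r[T1]=3 [LOAD]
10. CAS T1 → mem=4 r[T1]=3 [OK]
11. LOAD T1 → mem=4 r[T1]=4 [LOAD]
12. CAS T1 → mem=5 r[T1]=4 [OK]
13. LOAD T1 → mem=5 r[T1]=5 [LOAD]
14. CAS T1 → mem=6 r[T1]=5 [OK]

T1 = (6, 0)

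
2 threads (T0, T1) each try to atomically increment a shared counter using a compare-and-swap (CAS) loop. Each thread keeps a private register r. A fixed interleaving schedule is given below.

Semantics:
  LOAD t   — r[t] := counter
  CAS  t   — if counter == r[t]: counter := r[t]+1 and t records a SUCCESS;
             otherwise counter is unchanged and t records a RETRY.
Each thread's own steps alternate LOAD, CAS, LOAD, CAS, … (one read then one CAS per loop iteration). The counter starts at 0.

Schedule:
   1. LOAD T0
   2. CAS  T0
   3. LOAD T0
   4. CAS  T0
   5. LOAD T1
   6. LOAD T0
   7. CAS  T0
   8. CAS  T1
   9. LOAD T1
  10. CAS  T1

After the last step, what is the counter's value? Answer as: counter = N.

counter = 4

   1) LOAD T0:  M=0  r_T0=0
   2) CAS  T0:  M=1  r_T0=0 ✓
   3) LOAD T0:  M=1  r_T0=1
   4) CAS  T0:  M=2  r_T0=1 ✓
   5) LOAD T1:  M=2  r_T1=2
   6) LOAD T0:  M=2  r_T0=2
   7) CAS  T0:  M=3  r_T0=2 ✓
   8) CAS  T1:  M=3  r_T1=2 ✗
   9) LOAD T1:  M=3  r_T1=3
  10) CAS  T1:  M=4  r_T1=3 ✓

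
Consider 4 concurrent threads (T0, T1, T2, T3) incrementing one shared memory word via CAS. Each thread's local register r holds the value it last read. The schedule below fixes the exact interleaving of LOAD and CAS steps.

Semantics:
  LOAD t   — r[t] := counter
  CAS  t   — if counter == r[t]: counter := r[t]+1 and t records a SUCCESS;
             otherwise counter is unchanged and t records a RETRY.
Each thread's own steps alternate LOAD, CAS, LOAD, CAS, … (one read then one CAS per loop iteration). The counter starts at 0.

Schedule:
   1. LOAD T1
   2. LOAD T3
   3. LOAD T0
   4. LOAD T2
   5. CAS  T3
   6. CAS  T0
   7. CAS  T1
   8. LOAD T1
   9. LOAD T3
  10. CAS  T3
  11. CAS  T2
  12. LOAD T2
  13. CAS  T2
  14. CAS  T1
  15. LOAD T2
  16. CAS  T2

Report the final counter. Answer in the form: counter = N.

counter = 4

T1 LOAD — after: cnt=0, r=0 — load
T3 LOAD — after: cnt=0, r=0 — load
T0 LOAD — after: cnt=0, r=0 — load
T2 LOAD — after: cnt=0, r=0 — load
T3 CAS — after: cnt=1, r=0 — ok
T0 CAS — after: cnt=1, r=0 — retry
T1 CAS — after: cnt=1, r=0 — retry
T1 LOAD — after: cnt=1, r=1 — load
T3 LOAD — after: cnt=1, r=1 — load
T3 CAS — after: cnt=2, r=1 — ok
T2 CAS — after: cnt=2, r=0 — retry
T2 LOAD — after: cnt=2, r=2 — load
T2 CAS — after: cnt=3, r=2 — ok
T1 CAS — after: cnt=3, r=1 — retry
T2 LOAD — after: cnt=3, r=3 — load
T2 CAS — after: cnt=4, r=3 — ok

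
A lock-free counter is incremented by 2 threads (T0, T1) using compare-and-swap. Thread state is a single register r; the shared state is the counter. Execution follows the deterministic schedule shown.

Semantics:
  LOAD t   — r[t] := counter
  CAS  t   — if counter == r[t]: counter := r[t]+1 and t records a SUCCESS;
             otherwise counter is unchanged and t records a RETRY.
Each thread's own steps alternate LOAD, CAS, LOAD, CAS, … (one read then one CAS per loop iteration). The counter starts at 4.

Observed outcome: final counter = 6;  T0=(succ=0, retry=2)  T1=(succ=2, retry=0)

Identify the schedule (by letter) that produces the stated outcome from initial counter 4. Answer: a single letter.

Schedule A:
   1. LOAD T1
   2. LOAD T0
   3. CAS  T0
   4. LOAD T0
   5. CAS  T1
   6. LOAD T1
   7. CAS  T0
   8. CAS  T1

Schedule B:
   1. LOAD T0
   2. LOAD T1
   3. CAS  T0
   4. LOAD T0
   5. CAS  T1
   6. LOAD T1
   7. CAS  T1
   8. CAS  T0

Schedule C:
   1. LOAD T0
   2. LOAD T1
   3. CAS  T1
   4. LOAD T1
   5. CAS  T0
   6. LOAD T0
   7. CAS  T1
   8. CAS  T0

Tracing schedule C:
#1 T0 reads 4
#2 T1 reads 4
#3 T1 CAS(4→5) writes; counter now 5
#4 T1 reads 5
#5 T0 CAS(4→5) fails; counter now 5
#6 T0 reads 5
#7 T1 CAS(5→6) writes; counter now 6
#8 T0 CAS(5→6) fails; counter now 6

C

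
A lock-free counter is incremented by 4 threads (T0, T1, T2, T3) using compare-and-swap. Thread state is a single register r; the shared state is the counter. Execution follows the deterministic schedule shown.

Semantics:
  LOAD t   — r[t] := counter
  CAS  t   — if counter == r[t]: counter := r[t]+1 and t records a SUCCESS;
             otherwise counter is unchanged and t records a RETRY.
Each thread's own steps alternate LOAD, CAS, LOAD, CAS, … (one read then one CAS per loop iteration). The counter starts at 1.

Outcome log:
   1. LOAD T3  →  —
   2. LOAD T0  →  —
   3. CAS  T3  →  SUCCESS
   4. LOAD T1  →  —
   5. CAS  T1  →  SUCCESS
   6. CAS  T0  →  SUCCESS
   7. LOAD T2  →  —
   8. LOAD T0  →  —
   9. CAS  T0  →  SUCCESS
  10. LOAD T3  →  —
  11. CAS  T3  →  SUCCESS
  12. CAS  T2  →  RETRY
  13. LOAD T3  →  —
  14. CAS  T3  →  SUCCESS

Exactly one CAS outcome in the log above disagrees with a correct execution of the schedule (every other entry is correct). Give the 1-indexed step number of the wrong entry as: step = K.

step = 6

Correct run:
   1) LOAD T3:  M=1  r_T3=1
   2) LOAD T0:  M=1  r_T0=1
   3) CAS  T3:  M=2  r_T3=1 ✓
   4) LOAD T1:  M=2  r_T1=2
   5) CAS  T1:  M=3  r_T1=2 ✓
   6) CAS  T0:  M=3  r_T0=1 ✗
   7) LOAD T2:  M=3  r_T2=3
   8) LOAD T0:  M=3  r_T0=3
   9) CAS  T0:  M=4  r_T0=3 ✓
  10) LOAD T3:  M=4  r_T3=4
  11) CAS  T3:  M=5  r_T3=4 ✓
  12) CAS  T2:  M=5  r_T2=3 ✗
  13) LOAD T3:  M=5  r_T3=5
  14) CAS  T3:  M=6  r_T3=5 ✓
Mismatch at 6.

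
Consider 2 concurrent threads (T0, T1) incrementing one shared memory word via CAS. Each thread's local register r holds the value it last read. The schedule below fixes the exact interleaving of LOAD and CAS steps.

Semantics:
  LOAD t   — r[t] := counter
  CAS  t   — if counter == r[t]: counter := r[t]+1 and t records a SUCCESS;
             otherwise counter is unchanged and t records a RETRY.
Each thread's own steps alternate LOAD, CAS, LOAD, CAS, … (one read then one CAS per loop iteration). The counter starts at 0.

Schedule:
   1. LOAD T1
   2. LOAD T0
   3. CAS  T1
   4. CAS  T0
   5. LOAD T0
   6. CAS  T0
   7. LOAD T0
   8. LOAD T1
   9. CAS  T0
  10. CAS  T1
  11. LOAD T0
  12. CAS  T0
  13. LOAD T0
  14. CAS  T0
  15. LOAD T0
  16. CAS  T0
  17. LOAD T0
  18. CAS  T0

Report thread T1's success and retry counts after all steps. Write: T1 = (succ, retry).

T1 = (1, 1)

[1] T1.load  rd  (counter 0, T1.r 0)
[2] T0.load  rd  (counter 0, T0.r 0)
[3] T1.cas  hit  (counter 1, T1.r 0)
[4] T0.cas  miss  (counter 1, T0.r 0)
[5] T0.load  rd  (counter 1, T0.r 1)
[6] T0.cas  hit  (counter 2, T0.r 1)
[7] T0.load  rd  (counter 2, T0.r 2)
[8] T1.load  rd  (counter 2, T1.r 2)
[9] T0.cas  hit  (counter 3, T0.r 2)
[10] T1.cas  miss  (counter 3, T1.r 2)
[11] T0.load  rd  (counter 3, T0.r 3)
[12] T0.cas  hit  (counter 4, T0.r 3)
[13] T0.load  rd  (counter 4, T0.r 4)
[14] T0.cas  hit  (counter 5, T0.r 4)
[15] T0.load  rd  (counter 5, T0.r 5)
[16] T0.cas  hit  (counter 6, T0.r 5)
[17] T0.load  rd  (counter 6, T0.r 6)
[18] T0.cas  hit  (counter 7, T0.r 6)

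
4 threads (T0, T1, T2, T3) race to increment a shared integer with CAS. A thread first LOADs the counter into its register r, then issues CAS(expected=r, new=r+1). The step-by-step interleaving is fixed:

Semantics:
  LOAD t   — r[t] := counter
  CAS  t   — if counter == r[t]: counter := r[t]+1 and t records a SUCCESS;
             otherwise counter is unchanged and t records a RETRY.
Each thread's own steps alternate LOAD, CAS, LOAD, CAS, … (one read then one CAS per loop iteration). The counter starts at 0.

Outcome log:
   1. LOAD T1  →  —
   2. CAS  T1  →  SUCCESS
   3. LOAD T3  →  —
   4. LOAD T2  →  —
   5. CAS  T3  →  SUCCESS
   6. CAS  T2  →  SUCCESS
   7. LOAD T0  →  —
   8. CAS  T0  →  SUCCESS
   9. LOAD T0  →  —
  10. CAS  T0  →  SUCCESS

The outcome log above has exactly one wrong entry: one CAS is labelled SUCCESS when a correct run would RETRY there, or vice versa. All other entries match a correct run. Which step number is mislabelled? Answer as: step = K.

Reference trace:
T1 LOAD — after: cnt=0, r=0 — load
T1 CAS — after: cnt=1, r=0 — ok
T3 LOAD — after: cnt=1, r=1 — load
T2 LOAD — after: cnt=1, r=1 — load
T3 CAS — after: cnt=2, r=1 — ok
T2 CAS — after: cnt=2, r=1 — retry
T0 LOAD — after: cnt=2, r=2 — load
T0 CAS — after: cnt=3, r=2 — ok
T0 LOAD — after: cnt=3, r=3 — load
T0 CAS — after: cnt=4, r=3 — ok
Flip is step 6.

step = 6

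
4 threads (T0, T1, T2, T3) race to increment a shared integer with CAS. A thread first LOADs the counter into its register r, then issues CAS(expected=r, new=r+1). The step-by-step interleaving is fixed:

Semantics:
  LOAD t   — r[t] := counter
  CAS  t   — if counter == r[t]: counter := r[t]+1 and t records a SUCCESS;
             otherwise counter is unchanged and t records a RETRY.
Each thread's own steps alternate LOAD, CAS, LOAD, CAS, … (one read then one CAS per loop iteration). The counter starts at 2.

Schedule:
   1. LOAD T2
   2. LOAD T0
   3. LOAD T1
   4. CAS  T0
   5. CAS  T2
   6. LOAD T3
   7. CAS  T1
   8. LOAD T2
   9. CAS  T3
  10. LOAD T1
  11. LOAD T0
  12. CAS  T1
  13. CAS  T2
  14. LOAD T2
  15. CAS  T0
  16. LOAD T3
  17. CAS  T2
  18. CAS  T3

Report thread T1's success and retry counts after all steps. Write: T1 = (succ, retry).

T1 = (1, 1)

T2 LOAD — after: cnt=2, r=2 — load
T0 LOAD — after: cnt=2, r=2 — load
T1 LOAD — after: cnt=2, r=2 — load
T0 CAS — after: cnt=3, r=2 — ok
T2 CAS — after: cnt=3, r=2 — retry
T3 LOAD — after: cnt=3, r=3 — load
T1 CAS — after: cnt=3, r=2 — retry
T2 LOAD — after: cnt=3, r=3 — load
T3 CAS — after: cnt=4, r=3 — ok
T1 LOAD — after: cnt=4, r=4 — load
T0 LOAD — after: cnt=4, r=4 — load
T1 CAS — after: cnt=5, r=4 — ok
T2 CAS — after: cnt=5, r=3 — retry
T2 LOAD — after: cnt=5, r=5 — load
T0 CAS — after: cnt=5, r=4 — retry
T3 LOAD — after: cnt=5, r=5 — load
T2 CAS — after: cnt=6, r=5 — ok
T3 CAS — after: cnt=6, r=5 — retry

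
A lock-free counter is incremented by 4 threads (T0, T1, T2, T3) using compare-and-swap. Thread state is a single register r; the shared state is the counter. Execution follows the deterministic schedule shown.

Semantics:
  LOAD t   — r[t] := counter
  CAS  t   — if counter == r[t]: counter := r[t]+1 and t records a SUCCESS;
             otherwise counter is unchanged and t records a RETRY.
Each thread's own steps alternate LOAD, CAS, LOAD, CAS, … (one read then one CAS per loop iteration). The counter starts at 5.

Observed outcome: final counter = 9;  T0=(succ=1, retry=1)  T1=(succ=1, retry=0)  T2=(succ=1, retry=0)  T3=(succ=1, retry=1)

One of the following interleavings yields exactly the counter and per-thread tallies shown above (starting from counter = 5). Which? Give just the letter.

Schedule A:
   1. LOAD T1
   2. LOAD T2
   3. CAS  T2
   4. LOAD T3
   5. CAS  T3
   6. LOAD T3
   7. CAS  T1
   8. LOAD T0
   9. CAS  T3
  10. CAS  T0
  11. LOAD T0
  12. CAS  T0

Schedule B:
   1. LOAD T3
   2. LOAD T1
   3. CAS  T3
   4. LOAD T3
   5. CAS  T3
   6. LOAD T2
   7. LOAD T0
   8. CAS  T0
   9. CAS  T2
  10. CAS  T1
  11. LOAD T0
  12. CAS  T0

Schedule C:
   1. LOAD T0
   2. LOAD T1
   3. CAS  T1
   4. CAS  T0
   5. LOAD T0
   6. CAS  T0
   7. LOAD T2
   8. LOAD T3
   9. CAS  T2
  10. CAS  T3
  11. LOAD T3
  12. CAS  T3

C

Tracing schedule C:
1. LOAD T0 → mem=5 r[T0]=5 [LOAD]
2. LOAD T1 → mem=5 r[T1]=5 [LOAD]
3. CAS T1 → mem=6 r[T1]=5 [OK]
4. CAS T0 → mem=6 r[T0]=5 [RETRY]
5. LOAD T0 → mem=6 r[T0]=6 [LOAD]
6. CAS T0 → mem=7 r[T0]=6 [OK]
7. LOAD T2 → mem=7 r[T2]=7 [LOAD]
8. LOAD T3 → mem=7 r[T3]=7 [LOAD]
9. CAS T2 → mem=8 r[T2]=7 [OK]
10. CAS T3 → mem=8 r[T3]=7 [RETRY]
11. LOAD T3 → mem=8 r[T3]=8 [LOAD]
12. CAS T3 → mem=9 r[T3]=8 [OK]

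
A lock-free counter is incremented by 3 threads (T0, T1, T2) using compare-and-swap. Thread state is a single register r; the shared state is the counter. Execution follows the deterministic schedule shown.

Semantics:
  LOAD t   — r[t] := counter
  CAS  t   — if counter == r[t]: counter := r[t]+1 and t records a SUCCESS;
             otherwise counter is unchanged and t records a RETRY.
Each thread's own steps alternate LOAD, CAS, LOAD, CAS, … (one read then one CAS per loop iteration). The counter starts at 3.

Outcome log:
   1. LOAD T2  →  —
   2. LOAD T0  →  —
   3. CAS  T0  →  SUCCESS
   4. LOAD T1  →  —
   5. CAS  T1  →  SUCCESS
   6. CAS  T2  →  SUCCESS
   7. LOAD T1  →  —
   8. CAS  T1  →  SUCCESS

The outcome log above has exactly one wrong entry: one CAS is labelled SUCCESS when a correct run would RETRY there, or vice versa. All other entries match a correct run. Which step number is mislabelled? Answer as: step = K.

step = 6

Correct run:
   1) LOAD T2:  M=3  r_T2=3
   2) LOAD T0:  M=3  r_T0=3
   3) CAS  T0:  M=4  r_T0=3 ✓
   4) LOAD T1:  M=4  r_T1=4
   5) CAS  T1:  M=5  r_T1=4 ✓
   6) CAS  T2:  M=5  r_T2=3 ✗
   7) LOAD T1:  M=5  r_T1=5
   8) CAS  T1:  M=6  r_T1=5 ✓
Log disagrees first at step 6.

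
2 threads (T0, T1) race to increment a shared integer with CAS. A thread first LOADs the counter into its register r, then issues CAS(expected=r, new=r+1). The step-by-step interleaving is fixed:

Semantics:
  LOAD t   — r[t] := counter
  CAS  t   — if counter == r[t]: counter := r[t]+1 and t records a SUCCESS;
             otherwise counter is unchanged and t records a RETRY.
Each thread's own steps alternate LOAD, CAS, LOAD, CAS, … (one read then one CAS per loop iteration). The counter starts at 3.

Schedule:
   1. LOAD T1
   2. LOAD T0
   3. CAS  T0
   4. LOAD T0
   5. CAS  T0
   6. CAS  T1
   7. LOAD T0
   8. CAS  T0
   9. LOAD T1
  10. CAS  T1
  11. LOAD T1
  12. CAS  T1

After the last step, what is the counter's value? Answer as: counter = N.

counter = 8

[1] T1.load  rd  (counter 3, T1.r 3)
[2] T0.load  rd  (counter 3, T0.r 3)
[3] T0.cas  hit  (counter 4, T0.r 3)
[4] T0.load  rd  (counter 4, T0.r 4)
[5] T0.cas  hit  (counter 5, T0.r 4)
[6] T1.cas  miss  (counter 5, T1.r 3)
[7] T0.load  rd  (counter 5, T0.r 5)
[8] T0.cas  hit  (counter 6, T0.r 5)
[9] T1.load  rd  (counter 6, T1.r 6)
[10] T1.cas  hit  (counter 7, T1.r 6)
[11] T1.load  rd  (counter 7, T1.r 7)
[12] T1.cas  hit  (counter 8, T1.r 7)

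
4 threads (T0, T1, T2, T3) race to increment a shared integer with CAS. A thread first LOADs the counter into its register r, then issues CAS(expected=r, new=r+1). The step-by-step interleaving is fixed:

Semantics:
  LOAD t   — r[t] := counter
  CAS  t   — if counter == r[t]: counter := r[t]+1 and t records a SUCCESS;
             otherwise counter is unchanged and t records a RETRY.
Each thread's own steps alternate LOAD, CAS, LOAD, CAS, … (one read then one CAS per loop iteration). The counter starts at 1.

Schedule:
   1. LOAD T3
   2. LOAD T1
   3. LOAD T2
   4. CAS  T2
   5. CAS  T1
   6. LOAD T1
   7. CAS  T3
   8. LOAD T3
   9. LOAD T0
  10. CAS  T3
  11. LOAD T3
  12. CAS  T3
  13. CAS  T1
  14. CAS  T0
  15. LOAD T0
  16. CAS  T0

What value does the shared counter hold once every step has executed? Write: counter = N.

counter = 5

[1] T3.load  rd  (counter 1, T3.r 1)
[2] T1.load  rd  (counter 1, T1.r 1)
[3] T2.load  rd  (counter 1, T2.r 1)
[4] T2.cas  hit  (counter 2, T2.r 1)
[5] T1.cas  miss  (counter 2, T1.r 1)
[6] T1.load  rd  (counter 2, T1.r 2)
[7] T3.cas  miss  (counter 2, T3.r 1)
[8] T3.load  rd  (counter 2, T3.r 2)
[9] T0.load  rd  (counter 2, T0.r 2)
[10] T3.cas  hit  (counter 3, T3.r 2)
[11] T3.load  rd  (counter 3, T3.r 3)
[12] T3.cas  hit  (counter 4, T3.r 3)
[13] T1.cas  miss  (counter 4, T1.r 2)
[14] T0.cas  miss  (counter 4, T0.r 2)
[15] T0.load  rd  (counter 4, T0.r 4)
[16] T0.cas  hit  (counter 5, T0.r 4)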